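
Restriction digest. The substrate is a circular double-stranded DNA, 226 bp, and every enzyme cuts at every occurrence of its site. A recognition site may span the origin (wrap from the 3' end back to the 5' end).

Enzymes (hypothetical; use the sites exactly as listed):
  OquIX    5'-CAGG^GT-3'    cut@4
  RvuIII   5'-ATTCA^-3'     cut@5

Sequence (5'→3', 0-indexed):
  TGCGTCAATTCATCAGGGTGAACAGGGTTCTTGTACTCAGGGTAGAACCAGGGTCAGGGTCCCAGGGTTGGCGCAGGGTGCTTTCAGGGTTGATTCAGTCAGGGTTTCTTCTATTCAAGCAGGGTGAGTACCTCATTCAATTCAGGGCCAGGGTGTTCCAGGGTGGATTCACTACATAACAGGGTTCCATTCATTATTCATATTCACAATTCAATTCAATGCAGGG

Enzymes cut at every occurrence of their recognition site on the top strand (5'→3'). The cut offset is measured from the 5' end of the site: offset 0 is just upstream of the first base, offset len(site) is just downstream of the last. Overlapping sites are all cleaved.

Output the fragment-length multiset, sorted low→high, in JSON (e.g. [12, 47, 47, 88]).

[5,5,5,6,6,6,6,7,7,7,8,8,9,9,9,10,10,11,11,11,12,13,14,15,16]

Scan for sites:
  OquIX CAGGGT/4: at [13, 22, 37, 48, 54, 62, 73, 84, 99, 119, 148, 158, 179, 221] ⇒ [17, 26, 41, 52, 58, 66, 77, 88, 103, 123, 152, 162, 183, 225]
  RvuIII ATTCA/5: at [7, 92, 112, 134, 139, 166, 188, 195, 201, 208, 213] ⇒ [12, 97, 117, 139, 144, 171, 193, 200, 206, 213, 218]

All cut coordinates (distinct, sorted): [12, 17, 26, 41, 52, 58, 66, 77, 88, 97, 103, 117, 123, 139, 144, 152, 162, 171, 183, 193, 200, 206, 213, 218, 225]

Fragment lengths:
  12→17: 5 bp
  17→26: 9 bp
  26→41: 15 bp
  41→52: 11 bp
  52→58: 6 bp
  58→66: 8 bp
  66→77: 11 bp
  77→88: 11 bp
  88→97: 9 bp
  97→103: 6 bp
  103→117: 14 bp
  117→123: 6 bp
  123→139: 16 bp
  139→144: 5 bp
  144→152: 8 bp
  152→162: 10 bp
  162→171: 9 bp
  171→183: 12 bp
  183→193: 10 bp
  193→200: 7 bp
  200→206: 6 bp
  206→213: 7 bp
  213→218: 5 bp
  218→225: 7 bp
  225→12 (wrap): 226-225+12 = 13 bp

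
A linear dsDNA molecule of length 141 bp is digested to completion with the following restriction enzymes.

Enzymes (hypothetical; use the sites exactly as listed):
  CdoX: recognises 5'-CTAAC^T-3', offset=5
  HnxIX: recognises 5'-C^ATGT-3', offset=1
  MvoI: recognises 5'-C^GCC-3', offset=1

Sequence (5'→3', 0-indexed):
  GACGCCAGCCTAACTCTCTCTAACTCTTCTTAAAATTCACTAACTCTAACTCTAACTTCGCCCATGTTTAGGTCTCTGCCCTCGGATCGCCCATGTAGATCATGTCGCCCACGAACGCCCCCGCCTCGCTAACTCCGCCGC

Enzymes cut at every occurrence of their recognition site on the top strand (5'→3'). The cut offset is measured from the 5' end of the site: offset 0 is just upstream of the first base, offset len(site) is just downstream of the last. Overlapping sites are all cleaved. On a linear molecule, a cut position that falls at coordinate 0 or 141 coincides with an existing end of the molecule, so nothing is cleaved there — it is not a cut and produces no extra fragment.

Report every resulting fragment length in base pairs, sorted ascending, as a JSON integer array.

Site scan:
  CdoX CTAACT/5: at [9, 19, 39, 45, 51, 128] ⇒ [14, 24, 44, 50, 56, 133]
  HnxIX CATGT/1: at [62, 91, 100] ⇒ [63, 92, 101]
  MvoI CGCC/1: at [2, 58, 87, 105, 115, 121, 135] ⇒ [3, 59, 88, 106, 116, 122, 136]

All cut coordinates (distinct, sorted): [3, 14, 24, 44, 50, 56, 59, 63, 88, 92, 101, 106, 116, 122, 133, 136]

Fragment lengths:
  [0,3): 3 bp
  [3,14): 11 bp
  [14,24): 10 bp
  [24,44): 20 bp
  [44,50): 6 bp
  [50,56): 6 bp
  [56,59): 3 bp
  [59,63): 4 bp
  [63,88): 25 bp
  [88,92): 4 bp
  [92,101): 9 bp
  [101,106): 5 bp
  [106,116): 10 bp
  [116,122): 6 bp
  [122,133): 11 bp
  [133,136): 3 bp
  [136,141): 5 bp

[3,3,3,4,4,5,5,6,6,6,9,10,10,11,11,20,25]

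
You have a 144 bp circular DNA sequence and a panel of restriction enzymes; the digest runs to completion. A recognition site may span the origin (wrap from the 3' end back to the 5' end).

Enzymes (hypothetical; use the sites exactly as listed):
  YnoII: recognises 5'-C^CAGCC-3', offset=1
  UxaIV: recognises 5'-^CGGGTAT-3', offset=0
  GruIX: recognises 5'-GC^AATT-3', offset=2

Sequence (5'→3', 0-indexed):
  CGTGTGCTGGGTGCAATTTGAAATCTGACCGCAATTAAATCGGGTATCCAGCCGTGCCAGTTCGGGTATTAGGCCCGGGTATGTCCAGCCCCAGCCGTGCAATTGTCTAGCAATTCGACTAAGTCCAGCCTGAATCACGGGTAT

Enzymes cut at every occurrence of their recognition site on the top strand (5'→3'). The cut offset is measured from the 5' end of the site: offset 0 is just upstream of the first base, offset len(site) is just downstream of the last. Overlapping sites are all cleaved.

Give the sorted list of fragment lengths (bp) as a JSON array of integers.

[6,8,8,9,10,11,12,13,14,14,18,21]

Scan for sites:
  YnoII (CCAGCC, off=1): starts [47, 84, 90, 124] → cuts [48, 85, 91, 125]
  UxaIV (CGGGTAT, off=0): starts [40, 62, 75, 137] → cuts [40, 62, 75, 137]
  GruIX (GCAATT, off=2): starts [12, 30, 98, 109] → cuts [14, 32, 100, 111]

Pooled cuts: [14, 32, 40, 48, 62, 75, 85, 91, 100, 111, 125, 137]

Fragments:
  14→32: 18 bp
  32→40: 8 bp
  40→48: 8 bp
  48→62: 14 bp
  62→75: 13 bp
  75→85: 10 bp
  85→91: 6 bp
  91→100: 9 bp
  100→111: 11 bp
  111→125: 14 bp
  125→137: 12 bp
  137→14 (wrap): 144-137+14 = 21 bp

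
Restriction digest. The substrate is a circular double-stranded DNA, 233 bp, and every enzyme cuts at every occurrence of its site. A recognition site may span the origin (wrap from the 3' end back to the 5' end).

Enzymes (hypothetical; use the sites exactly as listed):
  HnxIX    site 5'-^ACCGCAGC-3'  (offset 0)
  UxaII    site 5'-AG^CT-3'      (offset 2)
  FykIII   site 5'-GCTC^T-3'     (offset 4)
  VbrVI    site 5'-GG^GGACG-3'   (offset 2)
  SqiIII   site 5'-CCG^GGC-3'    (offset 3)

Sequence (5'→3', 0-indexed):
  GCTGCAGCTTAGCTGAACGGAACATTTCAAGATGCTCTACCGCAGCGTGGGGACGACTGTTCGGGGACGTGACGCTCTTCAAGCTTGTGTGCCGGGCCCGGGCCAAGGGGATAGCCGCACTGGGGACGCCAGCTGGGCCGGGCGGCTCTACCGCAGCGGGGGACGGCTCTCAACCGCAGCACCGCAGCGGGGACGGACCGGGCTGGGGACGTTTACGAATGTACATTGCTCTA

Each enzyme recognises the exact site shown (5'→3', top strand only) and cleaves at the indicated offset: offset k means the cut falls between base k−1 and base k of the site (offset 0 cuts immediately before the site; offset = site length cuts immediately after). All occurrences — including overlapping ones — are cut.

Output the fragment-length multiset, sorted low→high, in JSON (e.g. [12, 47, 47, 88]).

[1,1,3,3,5,6,6,6,6,8,8,8,9,9,10,10,11,11,12,13,14,23,25,25]

Scan for sites:
  HnxIX ACCGCAGC/0: at [38, 149, 172, 180] ⇒ [38, 149, 172, 180]
  UxaII AGCT/2: at [5, 10, 81, 130, 232] ⇒ [1, 7, 12, 83, 132]
  FykIII GCTCT/4: at [33, 73, 144, 165, 227] ⇒ [37, 77, 148, 169, 231]
  VbrVI GGGGACG/2: at [48, 62, 121, 158, 188, 204] ⇒ [50, 64, 123, 160, 190, 206]
  SqiIII CCGGGC/3: at [91, 97, 137, 197] ⇒ [94, 100, 140, 200]

Pooled cuts: [1, 7, 12, 37, 38, 50, 64, 77, 83, 94, 100, 123, 132, 140, 148, 149, 160, 169, 172, 180, 190, 200, 206, 231]

Fragment lengths:
  1→7: 6 bp
  7→12: 5 bp
  12→37: 25 bp
  37→38: 1 bp
  38→50: 12 bp
  50→64: 14 bp
  64→77: 13 bp
  77→83: 6 bp
  83→94: 11 bp
  94→100: 6 bp
  100→123: 23 bp
  123→132: 9 bp
  132→140: 8 bp
  140→148: 8 bp
  148→149: 1 bp
  149→160: 11 bp
  160→169: 9 bp
  169→172: 3 bp
  172→180: 8 bp
  180→190: 10 bp
  190→200: 10 bp
  200→206: 6 bp
  206→231: 25 bp
  231→1 (wrap): 233-231+1 = 3 bp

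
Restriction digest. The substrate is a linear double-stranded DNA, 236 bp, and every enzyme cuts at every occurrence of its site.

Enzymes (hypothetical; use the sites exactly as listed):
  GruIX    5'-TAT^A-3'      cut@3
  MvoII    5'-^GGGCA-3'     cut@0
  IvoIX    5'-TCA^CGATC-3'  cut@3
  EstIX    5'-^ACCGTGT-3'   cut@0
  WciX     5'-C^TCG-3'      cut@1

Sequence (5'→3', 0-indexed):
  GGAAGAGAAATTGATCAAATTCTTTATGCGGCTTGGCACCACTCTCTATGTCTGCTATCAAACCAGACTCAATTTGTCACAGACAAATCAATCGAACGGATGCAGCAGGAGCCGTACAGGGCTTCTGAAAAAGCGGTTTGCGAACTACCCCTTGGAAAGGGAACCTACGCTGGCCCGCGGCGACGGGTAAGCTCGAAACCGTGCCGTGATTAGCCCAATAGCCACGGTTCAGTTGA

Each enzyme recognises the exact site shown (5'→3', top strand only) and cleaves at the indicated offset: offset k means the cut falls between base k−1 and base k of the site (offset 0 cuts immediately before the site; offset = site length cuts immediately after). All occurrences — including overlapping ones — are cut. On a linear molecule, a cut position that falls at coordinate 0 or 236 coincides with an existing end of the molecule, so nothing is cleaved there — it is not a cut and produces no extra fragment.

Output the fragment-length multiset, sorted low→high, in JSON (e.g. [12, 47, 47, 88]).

Per-enzyme occurrences:
  GruIX (TATA, off=3): no sites
  MvoII (GGGCA, off=0): no sites
  IvoIX (TCACGATC, off=3): no sites
  EstIX (ACCGTGT, off=0): no sites
  WciX CTCG/1: at [191] ⇒ [192]

Pooled cuts: [192]

Fragment lengths:
  [0,192): 192 bp
  [192,236): 44 bp

[44,192]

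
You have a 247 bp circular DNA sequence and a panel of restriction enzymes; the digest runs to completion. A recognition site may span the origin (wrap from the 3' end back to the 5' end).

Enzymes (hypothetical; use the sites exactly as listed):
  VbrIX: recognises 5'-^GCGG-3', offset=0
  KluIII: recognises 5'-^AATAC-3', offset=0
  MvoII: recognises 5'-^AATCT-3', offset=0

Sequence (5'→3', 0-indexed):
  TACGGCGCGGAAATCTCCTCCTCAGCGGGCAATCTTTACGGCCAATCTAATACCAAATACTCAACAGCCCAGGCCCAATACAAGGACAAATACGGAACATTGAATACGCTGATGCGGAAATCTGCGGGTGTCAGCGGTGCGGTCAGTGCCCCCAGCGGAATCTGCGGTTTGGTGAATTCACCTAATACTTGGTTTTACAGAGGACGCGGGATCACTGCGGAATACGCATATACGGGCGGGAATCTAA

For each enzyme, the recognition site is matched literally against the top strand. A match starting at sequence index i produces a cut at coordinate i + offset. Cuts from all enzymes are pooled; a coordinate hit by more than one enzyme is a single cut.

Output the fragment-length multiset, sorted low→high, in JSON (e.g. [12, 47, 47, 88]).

Scan for sites:
  VbrIX (GCGG, off=0): starts [6, 24, 113, 123, 133, 138, 154, 163, 205, 216, 235] → cuts [6, 24, 113, 123, 133, 138, 154, 163, 205, 216, 235]
  KluIII (AATAC, off=0): starts [48, 55, 76, 88, 102, 183, 220, 245] → cuts [48, 55, 76, 88, 102, 183, 220, 245]
  MvoII (AATCT, off=0): starts [11, 30, 43, 118, 158, 240] → cuts [11, 30, 43, 118, 158, 240]

All cut coordinates (distinct, sorted): [6, 11, 24, 30, 43, 48, 55, 76, 88, 102, 113, 118, 123, 133, 138, 154, 158, 163, 183, 205, 216, 220, 235, 240, 245]

Fragments:
  6→11: 5 bp
  11→24: 13 bp
  24→30: 6 bp
  30→43: 13 bp
  43→48: 5 bp
  48→55: 7 bp
  55→76: 21 bp
  76→88: 12 bp
  88→102: 14 bp
  102→113: 11 bp
  113→118: 5 bp
  118→123: 5 bp
  123→133: 10 bp
  133→138: 5 bp
  138→154: 16 bp
  154→158: 4 bp
  158→163: 5 bp
  163→183: 20 bp
  183→205: 22 bp
  205→216: 11 bp
  216→220: 4 bp
  220→235: 15 bp
  235→240: 5 bp
  240→245: 5 bp
  245→6 (wrap): 247-245+6 = 8 bp

[4,4,5,5,5,5,5,5,5,5,6,7,8,10,11,11,12,13,13,14,15,16,20,21,22]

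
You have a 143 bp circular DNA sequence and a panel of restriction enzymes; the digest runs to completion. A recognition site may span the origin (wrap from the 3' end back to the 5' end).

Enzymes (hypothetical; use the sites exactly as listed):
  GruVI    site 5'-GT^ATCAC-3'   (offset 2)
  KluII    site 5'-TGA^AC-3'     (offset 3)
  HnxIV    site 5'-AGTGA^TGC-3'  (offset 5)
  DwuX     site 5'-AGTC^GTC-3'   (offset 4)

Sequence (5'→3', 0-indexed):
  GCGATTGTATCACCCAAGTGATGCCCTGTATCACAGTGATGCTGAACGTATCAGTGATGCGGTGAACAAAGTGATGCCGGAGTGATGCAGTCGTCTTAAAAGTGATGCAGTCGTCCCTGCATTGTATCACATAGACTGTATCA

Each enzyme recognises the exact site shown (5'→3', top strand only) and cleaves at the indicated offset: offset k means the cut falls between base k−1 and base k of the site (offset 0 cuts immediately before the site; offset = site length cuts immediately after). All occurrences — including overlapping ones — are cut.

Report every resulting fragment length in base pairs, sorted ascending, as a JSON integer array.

[6,7,7,8,8,9,10,11,12,13,13,13,26]

Scan for sites:
  GruVI (GTATCAC, off=2): starts [6, 27, 123] → cuts [8, 29, 125]
  KluII (TGAAC, off=3): starts [42, 62] → cuts [45, 65]
  HnxIV (AGTGATGC, off=5): starts [16, 34, 52, 69, 80, 100] → cuts [21, 39, 57, 74, 85, 105]
  DwuX (AGTCGTC, off=4): starts [88, 108] → cuts [92, 112]

All cut coordinates (distinct, sorted): [8, 21, 29, 39, 45, 57, 65, 74, 85, 92, 105, 112, 125]

Fragments:
  8→21: 13 bp
  21→29: 8 bp
  29→39: 10 bp
  39→45: 6 bp
  45→57: 12 bp
  57→65: 8 bp
  65→74: 9 bp
  74→85: 11 bp
  85→92: 7 bp
  92→105: 13 bp
  105→112: 7 bp
  112→125: 13 bp
  125→8 (wrap): 143-125+8 = 26 bp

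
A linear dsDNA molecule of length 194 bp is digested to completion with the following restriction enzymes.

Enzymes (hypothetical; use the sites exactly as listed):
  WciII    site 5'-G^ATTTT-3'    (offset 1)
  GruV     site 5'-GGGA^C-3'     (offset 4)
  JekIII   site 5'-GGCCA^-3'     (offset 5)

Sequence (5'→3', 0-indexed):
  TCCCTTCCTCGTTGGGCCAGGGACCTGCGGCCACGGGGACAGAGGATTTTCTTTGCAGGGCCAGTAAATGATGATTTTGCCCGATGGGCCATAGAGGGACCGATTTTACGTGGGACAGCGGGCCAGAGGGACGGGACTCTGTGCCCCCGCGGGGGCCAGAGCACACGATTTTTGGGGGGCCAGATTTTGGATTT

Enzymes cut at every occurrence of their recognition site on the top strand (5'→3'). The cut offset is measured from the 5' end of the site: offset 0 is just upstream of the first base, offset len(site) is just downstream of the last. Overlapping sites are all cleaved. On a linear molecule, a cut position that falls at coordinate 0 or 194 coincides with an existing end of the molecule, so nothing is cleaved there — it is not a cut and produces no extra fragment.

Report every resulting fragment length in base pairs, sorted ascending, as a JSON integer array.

[1,3,4,5,6,6,6,8,9,10,10,10,11,13,15,18,18,19,22]

Site scan:
  WciII (GATTTT, off=1): starts [44, 72, 101, 166, 182] → cuts [45, 73, 102, 167, 183]
  GruV (GGGAC, off=4): starts [19, 35, 95, 111, 127, 132] → cuts [23, 39, 99, 115, 131, 136]
  JekIII (GGCCA, off=5): starts [14, 28, 58, 86, 120, 153, 177] → cuts [19, 33, 63, 91, 125, 158, 182]

All cut coordinates (distinct, sorted): [19, 23, 33, 39, 45, 63, 73, 91, 99, 102, 115, 125, 131, 136, 158, 167, 182, 183]

Fragment lengths:
  [0,19): 19 bp
  [19,23): 4 bp
  [23,33): 10 bp
  [33,39): 6 bp
  [39,45): 6 bp
  [45,63): 18 bp
  [63,73): 10 bp
  [73,91): 18 bp
  [91,99): 8 bp
  [99,102): 3 bp
  [102,115): 13 bp
  [115,125): 10 bp
  [125,131): 6 bp
  [131,136): 5 bp
  [136,158): 22 bp
  [158,167): 9 bp
  [167,182): 15 bp
  [182,183): 1 bp
  [183,194): 11 bp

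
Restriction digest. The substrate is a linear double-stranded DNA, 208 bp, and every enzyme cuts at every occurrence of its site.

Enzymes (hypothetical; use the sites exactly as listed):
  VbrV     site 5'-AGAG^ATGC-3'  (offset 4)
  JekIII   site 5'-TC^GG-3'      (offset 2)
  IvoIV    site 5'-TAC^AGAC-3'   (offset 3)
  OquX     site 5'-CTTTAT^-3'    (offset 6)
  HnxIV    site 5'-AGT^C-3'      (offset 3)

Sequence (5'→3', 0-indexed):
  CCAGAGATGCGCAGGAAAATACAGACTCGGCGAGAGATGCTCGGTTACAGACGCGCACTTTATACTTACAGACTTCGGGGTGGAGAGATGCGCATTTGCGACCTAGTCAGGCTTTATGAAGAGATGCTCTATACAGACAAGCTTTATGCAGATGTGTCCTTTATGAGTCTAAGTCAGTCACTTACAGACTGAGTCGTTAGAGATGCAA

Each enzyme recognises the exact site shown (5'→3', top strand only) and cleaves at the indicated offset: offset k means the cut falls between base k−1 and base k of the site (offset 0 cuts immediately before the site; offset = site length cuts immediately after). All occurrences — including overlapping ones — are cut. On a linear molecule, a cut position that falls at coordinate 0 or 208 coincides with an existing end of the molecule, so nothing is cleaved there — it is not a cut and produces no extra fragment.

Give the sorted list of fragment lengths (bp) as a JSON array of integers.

Site scan:
  VbrV (AGAGATGC, off=4): starts [2, 32, 83, 119, 198] → cuts [6, 36, 87, 123, 202]
  JekIII (TCGG, off=2): starts [26, 40, 74] → cuts [28, 42, 76]
  IvoIV (TACAGAC, off=3): starts [19, 45, 66, 131, 182] → cuts [22, 48, 69, 134, 185]
  OquX (CTTTAT, off=6): starts [57, 111, 141, 158] → cuts [63, 117, 147, 164]
  HnxIV (AGTC, off=3): starts [104, 165, 171, 175, 191] → cuts [107, 168, 174, 178, 194]

All cut coordinates (distinct, sorted): [6, 22, 28, 36, 42, 48, 63, 69, 76, 87, 107, 117, 123, 134, 147, 164, 168, 174, 178, 185, 194, 202]

Fragments:
  [0,6): 6 bp
  [6,22): 16 bp
  [22,28): 6 bp
  [28,36): 8 bp
  [36,42): 6 bp
  [42,48): 6 bp
  [48,63): 15 bp
  [63,69): 6 bp
  [69,76): 7 bp
  [76,87): 11 bp
  [87,107): 20 bp
  [107,117): 10 bp
  [117,123): 6 bp
  [123,134): 11 bp
  [134,147): 13 bp
  [147,164): 17 bp
  [164,168): 4 bp
  [168,174): 6 bp
  [174,178): 4 bp
  [178,185): 7 bp
  [185,194): 9 bp
  [194,202): 8 bp
  [202,208): 6 bp

[4,4,6,6,6,6,6,6,6,6,7,7,8,8,9,10,11,11,13,15,16,17,20]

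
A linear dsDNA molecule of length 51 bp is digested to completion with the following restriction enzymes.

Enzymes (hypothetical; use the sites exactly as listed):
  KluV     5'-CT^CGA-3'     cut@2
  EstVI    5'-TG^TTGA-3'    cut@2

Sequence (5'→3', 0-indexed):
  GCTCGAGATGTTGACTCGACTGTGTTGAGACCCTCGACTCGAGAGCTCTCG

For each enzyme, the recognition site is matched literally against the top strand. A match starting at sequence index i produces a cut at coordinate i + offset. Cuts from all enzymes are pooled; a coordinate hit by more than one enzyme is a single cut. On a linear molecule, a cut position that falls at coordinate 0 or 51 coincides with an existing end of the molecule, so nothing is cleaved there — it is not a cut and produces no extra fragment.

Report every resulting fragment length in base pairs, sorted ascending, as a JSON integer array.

[3,5,6,7,8,10,12]

Scan for sites:
  KluV CTCGA/2: at [1, 14, 32, 37] ⇒ [3, 16, 34, 39]
  EstVI TGTTGA/2: at [8, 22] ⇒ [10, 24]

Pooled cuts: [3, 10, 16, 24, 34, 39]

Fragments:
  [0,3): 3 bp
  [3,10): 7 bp
  [10,16): 6 bp
  [16,24): 8 bp
  [24,34): 10 bp
  [34,39): 5 bp
  [39,51): 12 bp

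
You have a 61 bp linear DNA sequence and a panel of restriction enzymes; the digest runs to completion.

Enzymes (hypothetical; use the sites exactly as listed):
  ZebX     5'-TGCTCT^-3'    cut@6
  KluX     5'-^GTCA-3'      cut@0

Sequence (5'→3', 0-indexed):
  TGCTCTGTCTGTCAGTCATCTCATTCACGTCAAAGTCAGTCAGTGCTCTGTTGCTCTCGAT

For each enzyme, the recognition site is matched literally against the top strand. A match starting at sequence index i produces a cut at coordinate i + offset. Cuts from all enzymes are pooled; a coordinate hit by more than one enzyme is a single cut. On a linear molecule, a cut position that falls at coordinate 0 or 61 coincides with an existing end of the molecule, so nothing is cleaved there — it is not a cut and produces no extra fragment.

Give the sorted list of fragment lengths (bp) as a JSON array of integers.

[4,4,4,4,6,6,8,11,14]

Site scan:
  ZebX (TGCTCT, off=6): starts [0, 43, 51] → cuts [6, 49, 57]
  KluX (GTCA, off=0): starts [10, 14, 28, 34, 38] → cuts [10, 14, 28, 34, 38]

Pooled cuts: [6, 10, 14, 28, 34, 38, 49, 57]

Fragments:
  [0,6): 6 bp
  [6,10): 4 bp
  [10,14): 4 bp
  [14,28): 14 bp
  [28,34): 6 bp
  [34,38): 4 bp
  [38,49): 11 bp
  [49,57): 8 bp
  [57,61): 4 bp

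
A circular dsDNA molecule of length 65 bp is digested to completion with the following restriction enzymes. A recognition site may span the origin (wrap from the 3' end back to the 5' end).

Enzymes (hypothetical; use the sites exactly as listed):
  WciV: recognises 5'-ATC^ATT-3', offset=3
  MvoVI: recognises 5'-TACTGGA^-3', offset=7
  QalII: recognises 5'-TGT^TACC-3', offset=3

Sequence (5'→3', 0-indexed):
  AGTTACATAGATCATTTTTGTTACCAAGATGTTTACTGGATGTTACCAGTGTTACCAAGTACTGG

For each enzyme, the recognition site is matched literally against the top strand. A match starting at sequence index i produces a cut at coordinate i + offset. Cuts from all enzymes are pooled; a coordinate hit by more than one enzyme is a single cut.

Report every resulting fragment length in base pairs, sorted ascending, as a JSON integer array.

Per-enzyme occurrences:
  WciV ATCATT/3: at [10] ⇒ [13]
  MvoVI TACTGGA/7: at [33, 59] ⇒ [1, 40]
  QalII TGTTACC/3: at [18, 40, 49] ⇒ [21, 43, 52]

All cut coordinates (distinct, sorted): [1, 13, 21, 40, 43, 52]

Fragments:
  1→13: 12 bp
  13→21: 8 bp
  21→40: 19 bp
  40→43: 3 bp
  43→52: 9 bp
  52→1 (wrap): 65-52+1 = 14 bp

[3,8,9,12,14,19]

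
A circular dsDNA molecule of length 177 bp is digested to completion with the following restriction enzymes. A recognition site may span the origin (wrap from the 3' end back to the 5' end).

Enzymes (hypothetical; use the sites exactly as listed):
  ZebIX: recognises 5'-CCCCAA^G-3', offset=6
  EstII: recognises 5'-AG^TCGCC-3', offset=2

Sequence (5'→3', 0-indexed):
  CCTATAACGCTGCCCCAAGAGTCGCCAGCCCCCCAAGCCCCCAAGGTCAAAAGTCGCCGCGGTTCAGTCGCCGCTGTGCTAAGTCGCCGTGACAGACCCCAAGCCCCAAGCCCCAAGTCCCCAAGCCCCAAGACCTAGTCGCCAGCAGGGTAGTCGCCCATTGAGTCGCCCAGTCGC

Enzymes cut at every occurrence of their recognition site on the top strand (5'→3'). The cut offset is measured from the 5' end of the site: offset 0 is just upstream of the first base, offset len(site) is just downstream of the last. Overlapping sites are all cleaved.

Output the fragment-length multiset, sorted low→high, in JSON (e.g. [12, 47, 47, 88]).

[3,7,7,7,7,8,8,8,9,12,14,15,15,16,19,22]

Per-enzyme occurrences:
  ZebIX CCCCAAG/6: at [12, 30, 38, 96, 103, 110, 118, 125] ⇒ [18, 36, 44, 102, 109, 116, 124, 131]
  EstII AGTCGCC/2: at [19, 51, 65, 81, 136, 151, 163, 171] ⇒ [21, 53, 67, 83, 138, 153, 165, 173]

All cut coordinates (distinct, sorted): [18, 21, 36, 44, 53, 67, 83, 102, 109, 116, 124, 131, 138, 153, 165, 173]

Fragments:
  18→21: 3 bp
  21→36: 15 bp
  36→44: 8 bp
  44→53: 9 bp
  53→67: 14 bp
  67→83: 16 bp
  83→102: 19 bp
  102→109: 7 bp
  109→116: 7 bp
  116→124: 8 bp
  124→131: 7 bp
  131→138: 7 bp
  138→153: 15 bp
  153→165: 12 bp
  165→173: 8 bp
  173→18 (wrap): 177-173+18 = 22 bp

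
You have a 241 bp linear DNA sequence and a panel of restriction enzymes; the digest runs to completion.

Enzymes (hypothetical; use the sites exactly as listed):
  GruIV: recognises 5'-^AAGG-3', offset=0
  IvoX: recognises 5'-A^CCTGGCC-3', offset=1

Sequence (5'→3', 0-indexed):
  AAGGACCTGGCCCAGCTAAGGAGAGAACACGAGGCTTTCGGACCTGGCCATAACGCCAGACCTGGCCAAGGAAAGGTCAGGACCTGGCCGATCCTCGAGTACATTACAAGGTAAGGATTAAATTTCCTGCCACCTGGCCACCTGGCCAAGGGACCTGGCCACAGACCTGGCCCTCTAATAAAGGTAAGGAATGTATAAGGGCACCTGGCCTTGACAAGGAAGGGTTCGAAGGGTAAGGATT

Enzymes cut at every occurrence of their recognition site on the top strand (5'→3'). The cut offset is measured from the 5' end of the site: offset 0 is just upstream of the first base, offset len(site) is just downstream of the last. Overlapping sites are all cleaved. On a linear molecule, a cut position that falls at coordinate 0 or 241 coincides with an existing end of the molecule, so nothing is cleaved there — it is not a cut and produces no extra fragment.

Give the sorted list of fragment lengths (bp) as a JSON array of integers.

Scan for sites:
  GruIV AAGG/0: at [0, 17, 67, 72, 107, 112, 147, 180, 185, 196, 215, 219, 228, 234] ⇒ [17, 67, 72, 107, 112, 147, 180, 185, 196, 215, 219, 228, 234] (position 0 is a terminus of the linear molecule — no cut)
  IvoX ACCTGGCC/1: at [4, 41, 59, 81, 131, 139, 152, 164, 202] ⇒ [5, 42, 60, 82, 132, 140, 153, 165, 203]

All cut coordinates (distinct, sorted): [5, 17, 42, 60, 67, 72, 82, 107, 112, 132, 140, 147, 153, 165, 180, 185, 196, 203, 215, 219, 228, 234]

Fragment lengths:
  [0,5): 5 bp
  [5,17): 12 bp
  [17,42): 25 bp
  [42,60): 18 bp
  [60,67): 7 bp
  [67,72): 5 bp
  [72,82): 10 bp
  [82,107): 25 bp
  [107,112): 5 bp
  [112,132): 20 bp
  [132,140): 8 bp
  [140,147): 7 bp
  [147,153): 6 bp
  [153,165): 12 bp
  [165,180): 15 bp
  [180,185): 5 bp
  [185,196): 11 bp
  [196,203): 7 bp
  [203,215): 12 bp
  [215,219): 4 bp
  [219,228): 9 bp
  [228,234): 6 bp
  [234,241): 7 bp

[4,5,5,5,5,6,6,7,7,7,7,8,9,10,11,12,12,12,15,18,20,25,25]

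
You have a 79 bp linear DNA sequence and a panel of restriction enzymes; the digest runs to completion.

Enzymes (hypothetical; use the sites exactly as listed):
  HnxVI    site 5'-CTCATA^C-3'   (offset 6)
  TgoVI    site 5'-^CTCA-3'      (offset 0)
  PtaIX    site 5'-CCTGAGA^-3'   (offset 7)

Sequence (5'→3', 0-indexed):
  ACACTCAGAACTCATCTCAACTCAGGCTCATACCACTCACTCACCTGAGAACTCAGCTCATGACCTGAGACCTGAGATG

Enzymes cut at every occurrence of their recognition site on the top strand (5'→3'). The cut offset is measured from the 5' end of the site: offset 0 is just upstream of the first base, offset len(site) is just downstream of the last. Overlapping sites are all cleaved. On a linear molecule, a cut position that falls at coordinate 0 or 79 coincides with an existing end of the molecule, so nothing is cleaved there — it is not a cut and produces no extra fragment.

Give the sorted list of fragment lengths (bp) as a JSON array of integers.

Site scan:
  HnxVI (CTCATAC, off=6): starts [26] → cuts [32]
  TgoVI (CTCA, off=0): starts [3, 10, 15, 20, 26, 35, 39, 51, 56] → cuts [3, 10, 15, 20, 26, 35, 39, 51, 56]
  PtaIX (CCTGAGA, off=7): starts [43, 63, 70] → cuts [50, 70, 77]

Pooled cuts: [3, 10, 15, 20, 26, 32, 35, 39, 50, 51, 56, 70, 77]

Fragment lengths:
  [0,3): 3 bp
  [3,10): 7 bp
  [10,15): 5 bp
  [15,20): 5 bp
  [20,26): 6 bp
  [26,32): 6 bp
  [32,35): 3 bp
  [35,39): 4 bp
  [39,50): 11 bp
  [50,51): 1 bp
  [51,56): 5 bp
  [56,70): 14 bp
  [70,77): 7 bp
  [77,79): 2 bp

[1,2,3,3,4,5,5,5,6,6,7,7,11,14]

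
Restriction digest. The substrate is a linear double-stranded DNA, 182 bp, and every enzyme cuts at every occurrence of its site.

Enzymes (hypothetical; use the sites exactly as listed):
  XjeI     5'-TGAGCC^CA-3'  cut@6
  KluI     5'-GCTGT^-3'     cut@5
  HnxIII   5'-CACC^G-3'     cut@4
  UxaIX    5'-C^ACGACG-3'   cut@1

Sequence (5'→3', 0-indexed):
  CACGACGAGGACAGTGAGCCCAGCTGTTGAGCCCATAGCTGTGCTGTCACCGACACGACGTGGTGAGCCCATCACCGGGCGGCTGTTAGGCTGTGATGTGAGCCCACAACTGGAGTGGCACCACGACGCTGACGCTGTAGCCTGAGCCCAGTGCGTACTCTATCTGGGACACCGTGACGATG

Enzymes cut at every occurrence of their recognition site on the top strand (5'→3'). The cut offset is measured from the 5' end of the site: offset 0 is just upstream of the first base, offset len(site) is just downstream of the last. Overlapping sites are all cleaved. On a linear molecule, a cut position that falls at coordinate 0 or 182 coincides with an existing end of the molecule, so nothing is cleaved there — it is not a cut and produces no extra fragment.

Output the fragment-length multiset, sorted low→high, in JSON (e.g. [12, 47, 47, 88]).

[1,3,4,5,6,7,7,8,9,9,10,10,10,15,16,18,19,25]

Site scan:
  XjeI (TGAGCCCA, off=6): starts [14, 27, 63, 98, 142] → cuts [20, 33, 69, 104, 148]
  KluI (GCTGT, off=5): starts [22, 37, 42, 81, 89, 133] → cuts [27, 42, 47, 86, 94, 138]
  HnxIII (CACCG, off=4): starts [47, 72, 169] → cuts [51, 76, 173]
  UxaIX (CACGACG, off=1): starts [0, 53, 121] → cuts [1, 54, 122]

Pooled cuts: [1, 20, 27, 33, 42, 47, 51, 54, 69, 76, 86, 94, 104, 122, 138, 148, 173]

Fragment lengths:
  [0,1): 1 bp
  [1,20): 19 bp
  [20,27): 7 bp
  [27,33): 6 bp
  [33,42): 9 bp
  [42,47): 5 bp
  [47,51): 4 bp
  [51,54): 3 bp
  [54,69): 15 bp
  [69,76): 7 bp
  [76,86): 10 bp
  [86,94): 8 bp
  [94,104): 10 bp
  [104,122): 18 bp
  [122,138): 16 bp
  [138,148): 10 bp
  [148,173): 25 bp
  [173,182): 9 bp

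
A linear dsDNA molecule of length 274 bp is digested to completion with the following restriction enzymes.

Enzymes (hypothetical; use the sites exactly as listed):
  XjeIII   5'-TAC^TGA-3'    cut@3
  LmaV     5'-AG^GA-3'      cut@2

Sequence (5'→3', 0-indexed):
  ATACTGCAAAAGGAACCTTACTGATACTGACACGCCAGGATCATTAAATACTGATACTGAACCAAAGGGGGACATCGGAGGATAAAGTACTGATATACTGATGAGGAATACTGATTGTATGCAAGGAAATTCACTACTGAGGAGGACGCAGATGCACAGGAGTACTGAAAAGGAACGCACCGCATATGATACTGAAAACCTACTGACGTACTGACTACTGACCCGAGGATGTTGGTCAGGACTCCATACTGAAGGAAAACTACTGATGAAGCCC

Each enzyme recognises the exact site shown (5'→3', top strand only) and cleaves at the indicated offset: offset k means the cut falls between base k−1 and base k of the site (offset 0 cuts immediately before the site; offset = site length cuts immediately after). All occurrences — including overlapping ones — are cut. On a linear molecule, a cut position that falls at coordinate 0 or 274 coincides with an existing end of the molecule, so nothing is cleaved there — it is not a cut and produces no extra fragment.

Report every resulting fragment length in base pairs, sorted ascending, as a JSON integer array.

Per-enzyme occurrences:
  XjeIII TACTGA/3: at [18, 24, 48, 54, 87, 95, 108, 134, 162, 189, 200, 208, 215, 246, 260] ⇒ [21, 27, 51, 57, 90, 98, 111, 137, 165, 192, 203, 211, 218, 249, 263]
  LmaV AGGA/2: at [10, 36, 78, 103, 123, 139, 142, 157, 170, 225, 237, 252] ⇒ [12, 38, 80, 105, 125, 141, 144, 159, 172, 227, 239, 254]

Pooled cuts: [12, 21, 27, 38, 51, 57, 80, 90, 98, 105, 111, 125, 137, 141, 144, 159, 165, 172, 192, 203, 211, 218, 227, 239, 249, 254, 263]

Fragments:
  [0,12): 12 bp
  [12,21): 9 bp
  [21,27): 6 bp
  [27,38): 11 bp
  [38,51): 13 bp
  [51,57): 6 bp
  [57,80): 23 bp
  [80,90): 10 bp
  [90,98): 8 bp
  [98,105): 7 bp
  [105,111): 6 bp
  [111,125): 14 bp
  [125,137): 12 bp
  [137,141): 4 bp
  [141,144): 3 bp
  [144,159): 15 bp
  [159,165): 6 bp
  [165,172): 7 bp
  [172,192): 20 bp
  [192,203): 11 bp
  [203,211): 8 bp
  [211,218): 7 bp
  [218,227): 9 bp
  [227,239): 12 bp
  [239,249): 10 bp
  [249,254): 5 bp
  [254,263): 9 bp
  [263,274): 11 bp

[3,4,5,6,6,6,6,7,7,7,8,8,9,9,9,10,10,11,11,11,12,12,12,13,14,15,20,23]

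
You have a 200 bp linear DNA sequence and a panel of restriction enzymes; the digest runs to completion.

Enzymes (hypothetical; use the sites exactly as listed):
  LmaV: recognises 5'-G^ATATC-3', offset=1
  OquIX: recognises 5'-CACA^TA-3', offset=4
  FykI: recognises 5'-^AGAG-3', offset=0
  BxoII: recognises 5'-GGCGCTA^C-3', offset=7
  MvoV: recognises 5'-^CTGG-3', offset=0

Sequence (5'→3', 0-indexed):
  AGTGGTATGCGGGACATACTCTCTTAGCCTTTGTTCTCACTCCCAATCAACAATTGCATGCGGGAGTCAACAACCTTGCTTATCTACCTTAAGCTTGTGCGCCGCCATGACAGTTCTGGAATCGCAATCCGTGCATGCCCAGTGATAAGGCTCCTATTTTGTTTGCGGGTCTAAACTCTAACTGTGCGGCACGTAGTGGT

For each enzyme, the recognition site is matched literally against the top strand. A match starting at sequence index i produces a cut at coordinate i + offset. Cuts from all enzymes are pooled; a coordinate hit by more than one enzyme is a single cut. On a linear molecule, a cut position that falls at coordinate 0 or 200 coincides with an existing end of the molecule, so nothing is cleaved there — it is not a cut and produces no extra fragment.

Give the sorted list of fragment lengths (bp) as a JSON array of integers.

[85,115]

Per-enzyme occurrences:
  LmaV (GATATC, off=1): no sites
  OquIX (CACATA, off=4): no sites
  FykI (AGAG, off=0): no sites
  BxoII (GGCGCTAC, off=7): no sites
  MvoV CTGG/0: at [115] ⇒ [115]

All cut coordinates (distinct, sorted): [115]

Fragment lengths:
  [0,115): 115 bp
  [115,200): 85 bp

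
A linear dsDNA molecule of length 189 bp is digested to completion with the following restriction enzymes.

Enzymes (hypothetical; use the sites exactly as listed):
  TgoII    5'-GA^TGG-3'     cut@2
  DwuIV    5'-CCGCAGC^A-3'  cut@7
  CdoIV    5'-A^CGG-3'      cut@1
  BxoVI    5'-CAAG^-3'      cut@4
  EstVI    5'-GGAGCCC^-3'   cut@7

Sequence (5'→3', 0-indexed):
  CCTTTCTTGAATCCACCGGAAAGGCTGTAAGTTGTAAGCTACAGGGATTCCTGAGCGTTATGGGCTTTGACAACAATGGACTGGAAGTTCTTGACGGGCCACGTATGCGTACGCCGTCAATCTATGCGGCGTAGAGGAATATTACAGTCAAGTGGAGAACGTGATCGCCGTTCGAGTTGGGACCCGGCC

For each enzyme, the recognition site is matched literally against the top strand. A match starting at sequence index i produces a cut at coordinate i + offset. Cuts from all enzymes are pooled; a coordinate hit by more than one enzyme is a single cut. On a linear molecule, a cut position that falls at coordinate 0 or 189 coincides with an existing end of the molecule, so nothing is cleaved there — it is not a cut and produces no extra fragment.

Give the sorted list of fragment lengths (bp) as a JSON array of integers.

Scan for sites:
  TgoII (GATGG, off=2): no sites
  DwuIV (CCGCAGCA, off=7): no sites
  CdoIV ACGG/1: at [93] ⇒ [94]
  BxoVI CAAG/4: at [148] ⇒ [152]
  EstVI (GGAGCCC, off=7): no sites

Pooled cuts: [94, 152]

Fragment lengths:
  [0,94): 94 bp
  [94,152): 58 bp
  [152,189): 37 bp

[37,58,94]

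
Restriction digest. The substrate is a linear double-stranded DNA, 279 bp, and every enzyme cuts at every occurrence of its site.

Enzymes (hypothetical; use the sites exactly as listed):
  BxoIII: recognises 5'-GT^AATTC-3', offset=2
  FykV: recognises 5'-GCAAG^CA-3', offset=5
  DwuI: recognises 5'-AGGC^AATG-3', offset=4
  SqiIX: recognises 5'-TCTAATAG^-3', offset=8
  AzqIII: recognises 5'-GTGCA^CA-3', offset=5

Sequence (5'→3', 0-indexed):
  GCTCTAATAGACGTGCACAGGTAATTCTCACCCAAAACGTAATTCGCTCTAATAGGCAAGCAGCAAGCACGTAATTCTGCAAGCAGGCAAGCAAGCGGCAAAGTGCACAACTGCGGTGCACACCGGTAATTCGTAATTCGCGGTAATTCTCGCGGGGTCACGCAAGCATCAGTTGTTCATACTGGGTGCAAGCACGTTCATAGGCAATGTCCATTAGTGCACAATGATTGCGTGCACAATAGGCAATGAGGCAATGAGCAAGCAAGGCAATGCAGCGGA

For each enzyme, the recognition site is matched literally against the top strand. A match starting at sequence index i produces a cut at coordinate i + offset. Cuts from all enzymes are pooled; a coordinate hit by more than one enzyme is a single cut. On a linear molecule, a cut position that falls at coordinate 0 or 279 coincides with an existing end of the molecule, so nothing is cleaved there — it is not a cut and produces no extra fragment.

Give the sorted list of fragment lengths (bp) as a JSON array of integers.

Per-enzyme occurrences:
  BxoIII GTAATTC/2: at [20, 38, 70, 125, 132, 142] ⇒ [22, 40, 72, 127, 134, 144]
  FykV GCAAGCA/5: at [55, 62, 78, 86, 161, 187, 257] ⇒ [60, 67, 83, 91, 166, 192, 262]
  DwuI AGGCAATG/4: at [201, 240, 248, 264] ⇒ [205, 244, 252, 268]
  SqiIX TCTAATAG/8: at [2, 47] ⇒ [10, 55]
  AzqIII GTGCACA/5: at [12, 102, 115, 216, 231] ⇒ [17, 107, 120, 221, 236]

Pooled cuts: [10, 17, 22, 40, 55, 60, 67, 72, 83, 91, 107, 120, 127, 134, 144, 166, 192, 205, 221, 236, 244, 252, 262, 268]

Fragment lengths:
  [0,10): 10 bp
  [10,17): 7 bp
  [17,22): 5 bp
  [22,40): 18 bp
  [40,55): 15 bp
  [55,60): 5 bp
  [60,67): 7 bp
  [67,72): 5 bp
  [72,83): 11 bp
  [83,91): 8 bp
  [91,107): 16 bp
  [107,120): 13 bp
  [120,127): 7 bp
  [127,134): 7 bp
  [134,144): 10 bp
  [144,166): 22 bp
  [166,192): 26 bp
  [192,205): 13 bp
  [205,221): 16 bp
  [221,236): 15 bp
  [236,244): 8 bp
  [244,252): 8 bp
  [252,262): 10 bp
  [262,268): 6 bp
  [268,279): 11 bp

[5,5,5,6,7,7,7,7,8,8,8,10,10,10,11,11,13,13,15,15,16,16,18,22,26]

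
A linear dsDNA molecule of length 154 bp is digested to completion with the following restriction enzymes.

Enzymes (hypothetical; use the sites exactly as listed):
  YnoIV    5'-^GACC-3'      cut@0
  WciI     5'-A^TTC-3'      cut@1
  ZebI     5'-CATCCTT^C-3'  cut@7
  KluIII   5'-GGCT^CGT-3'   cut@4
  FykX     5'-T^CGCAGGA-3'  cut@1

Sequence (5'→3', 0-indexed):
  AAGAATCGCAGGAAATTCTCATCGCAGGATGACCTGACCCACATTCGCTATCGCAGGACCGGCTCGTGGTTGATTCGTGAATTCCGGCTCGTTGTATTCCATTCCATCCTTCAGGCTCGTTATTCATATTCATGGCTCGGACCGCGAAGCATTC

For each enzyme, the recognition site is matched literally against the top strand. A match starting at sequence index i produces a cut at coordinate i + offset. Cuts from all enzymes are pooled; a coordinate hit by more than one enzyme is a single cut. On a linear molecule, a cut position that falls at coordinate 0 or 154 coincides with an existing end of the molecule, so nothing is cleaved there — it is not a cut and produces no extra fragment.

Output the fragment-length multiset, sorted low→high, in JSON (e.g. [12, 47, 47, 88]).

Site scan:
  YnoIV (GACC, off=0): starts [30, 35, 56, 139] → cuts [30, 35, 56, 139]
  WciI (ATTC, off=1): starts [14, 42, 72, 80, 95, 100, 121, 127, 150] → cuts [15, 43, 73, 81, 96, 101, 122, 128, 151]
  ZebI (CATCCTTC, off=7): starts [104] → cuts [111]
  KluIII (GGCTCGT, off=4): starts [60, 85, 113] → cuts [64, 89, 117]
  FykX (TCGCAGGA, off=1): starts [5, 21, 50] → cuts [6, 22, 51]

All cut coordinates (distinct, sorted): [6, 15, 22, 30, 35, 43, 51, 56, 64, 73, 81, 89, 96, 101, 111, 117, 122, 128, 139, 151]

Fragment lengths:
  [0,6): 6 bp
  [6,15): 9 bp
  [15,22): 7 bp
  [22,30): 8 bp
  [30,35): 5 bp
  [35,43): 8 bp
  [43,51): 8 bp
  [51,56): 5 bp
  [56,64): 8 bp
  [64,73): 9 bp
  [73,81): 8 bp
  [81,89): 8 bp
  [89,96): 7 bp
  [96,101): 5 bp
  [101,111): 10 bp
  [111,117): 6 bp
  [117,122): 5 bp
  [122,128): 6 bp
  [128,139): 11 bp
  [139,151): 12 bp
  [151,154): 3 bp

[3,5,5,5,5,6,6,6,7,7,8,8,8,8,8,8,9,9,10,11,12]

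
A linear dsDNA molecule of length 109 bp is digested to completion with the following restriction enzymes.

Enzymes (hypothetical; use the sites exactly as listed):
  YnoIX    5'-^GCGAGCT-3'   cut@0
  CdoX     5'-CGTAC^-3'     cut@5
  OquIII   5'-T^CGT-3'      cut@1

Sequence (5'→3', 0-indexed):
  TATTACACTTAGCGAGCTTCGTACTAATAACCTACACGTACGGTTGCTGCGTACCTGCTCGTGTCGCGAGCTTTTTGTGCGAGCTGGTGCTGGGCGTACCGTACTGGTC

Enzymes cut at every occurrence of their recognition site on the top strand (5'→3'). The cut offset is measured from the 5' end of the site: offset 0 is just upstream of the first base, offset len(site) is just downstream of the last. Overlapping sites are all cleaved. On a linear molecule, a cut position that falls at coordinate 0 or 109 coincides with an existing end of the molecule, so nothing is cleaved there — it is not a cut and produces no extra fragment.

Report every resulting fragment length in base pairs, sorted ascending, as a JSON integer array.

Per-enzyme occurrences:
  YnoIX GCGAGCT/0: at [11, 65, 78] ⇒ [11, 65, 78]
  CdoX CGTAC/5: at [19, 36, 49, 94, 99] ⇒ [24, 41, 54, 99, 104]
  OquIII TCGT/1: at [18, 58] ⇒ [19, 59]

All cut coordinates (distinct, sorted): [11, 19, 24, 41, 54, 59, 65, 78, 99, 104]

Fragments:
  [0,11): 11 bp
  [11,19): 8 bp
  [19,24): 5 bp
  [24,41): 17 bp
  [41,54): 13 bp
  [54,59): 5 bp
  [59,65): 6 bp
  [65,78): 13 bp
  [78,99): 21 bp
  [99,104): 5 bp
  [104,109): 5 bp

[5,5,5,5,6,8,11,13,13,17,21]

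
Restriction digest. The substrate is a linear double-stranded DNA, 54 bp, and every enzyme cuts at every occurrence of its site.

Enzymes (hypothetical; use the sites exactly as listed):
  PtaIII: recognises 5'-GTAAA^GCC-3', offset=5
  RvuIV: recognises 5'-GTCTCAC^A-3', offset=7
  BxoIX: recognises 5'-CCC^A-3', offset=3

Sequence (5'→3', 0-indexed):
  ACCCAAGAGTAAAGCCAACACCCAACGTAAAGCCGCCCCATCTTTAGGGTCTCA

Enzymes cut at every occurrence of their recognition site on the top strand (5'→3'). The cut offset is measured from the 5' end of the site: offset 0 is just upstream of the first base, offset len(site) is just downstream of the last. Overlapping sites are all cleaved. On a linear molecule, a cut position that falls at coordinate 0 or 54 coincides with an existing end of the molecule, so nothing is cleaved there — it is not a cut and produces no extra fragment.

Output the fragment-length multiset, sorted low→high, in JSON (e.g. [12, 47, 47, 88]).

Scan for sites:
  PtaIII GTAAAGCC/5: at [8, 26] ⇒ [13, 31]
  RvuIV (GTCTCACA, off=7): no sites
  BxoIX CCCA/3: at [1, 20, 36] ⇒ [4, 23, 39]

All cut coordinates (distinct, sorted): [4, 13, 23, 31, 39]

Fragment lengths:
  [0,4): 4 bp
  [4,13): 9 bp
  [13,23): 10 bp
  [23,31): 8 bp
  [31,39): 8 bp
  [39,54): 15 bp

[4,8,8,9,10,15]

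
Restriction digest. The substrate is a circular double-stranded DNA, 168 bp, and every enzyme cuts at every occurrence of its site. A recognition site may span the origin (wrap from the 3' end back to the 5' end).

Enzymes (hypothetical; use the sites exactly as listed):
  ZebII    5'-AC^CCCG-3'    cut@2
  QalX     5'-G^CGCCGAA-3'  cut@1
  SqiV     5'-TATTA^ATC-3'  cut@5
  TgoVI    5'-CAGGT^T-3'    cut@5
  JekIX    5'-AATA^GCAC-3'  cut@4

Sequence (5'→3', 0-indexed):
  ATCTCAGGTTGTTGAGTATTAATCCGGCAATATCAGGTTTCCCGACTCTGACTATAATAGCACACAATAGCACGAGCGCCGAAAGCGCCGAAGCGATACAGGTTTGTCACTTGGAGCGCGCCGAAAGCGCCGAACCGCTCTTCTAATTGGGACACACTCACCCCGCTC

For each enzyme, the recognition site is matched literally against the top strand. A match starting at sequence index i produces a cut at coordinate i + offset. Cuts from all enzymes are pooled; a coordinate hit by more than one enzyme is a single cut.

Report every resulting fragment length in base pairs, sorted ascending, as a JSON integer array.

[7,9,9,10,12,15,16,17,18,21,34]

Scan for sites:
  ZebII (ACCCCG, off=2): starts [159] → cuts [161]
  QalX (GCGCCGAA, off=1): starts [75, 84, 117, 126] → cuts [76, 85, 118, 127]
  SqiV (TATTAATC, off=5): starts [16] → cuts [21]
  TgoVI (CAGGTT, off=5): starts [4, 33, 98] → cuts [9, 38, 103]
  JekIX (AATAGCAC, off=4): starts [55, 65] → cuts [59, 69]

Pooled cuts: [9, 21, 38, 59, 69, 76, 85, 103, 118, 127, 161]

Fragments:
  9→21: 12 bp
  21→38: 17 bp
  38→59: 21 bp
  59→69: 10 bp
  69→76: 7 bp
  76→85: 9 bp
  85→103: 18 bp
  103→118: 15 bp
  118→127: 9 bp
  127→161: 34 bp
  161→9 (wrap): 168-161+9 = 16 bp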